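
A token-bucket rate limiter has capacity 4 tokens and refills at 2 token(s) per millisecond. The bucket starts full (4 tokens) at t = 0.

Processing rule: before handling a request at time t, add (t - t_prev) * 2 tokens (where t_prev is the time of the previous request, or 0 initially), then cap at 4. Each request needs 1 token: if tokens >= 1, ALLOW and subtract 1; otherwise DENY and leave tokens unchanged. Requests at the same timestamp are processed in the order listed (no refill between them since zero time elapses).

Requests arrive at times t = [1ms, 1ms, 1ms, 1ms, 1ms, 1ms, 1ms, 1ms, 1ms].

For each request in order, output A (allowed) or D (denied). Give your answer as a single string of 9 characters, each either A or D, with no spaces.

Simulating step by step:
  req#1 t=1ms: ALLOW
  req#2 t=1ms: ALLOW
  req#3 t=1ms: ALLOW
  req#4 t=1ms: ALLOW
  req#5 t=1ms: DENY
  req#6 t=1ms: DENY
  req#7 t=1ms: DENY
  req#8 t=1ms: DENY
  req#9 t=1ms: DENY

Answer: AAAADDDDD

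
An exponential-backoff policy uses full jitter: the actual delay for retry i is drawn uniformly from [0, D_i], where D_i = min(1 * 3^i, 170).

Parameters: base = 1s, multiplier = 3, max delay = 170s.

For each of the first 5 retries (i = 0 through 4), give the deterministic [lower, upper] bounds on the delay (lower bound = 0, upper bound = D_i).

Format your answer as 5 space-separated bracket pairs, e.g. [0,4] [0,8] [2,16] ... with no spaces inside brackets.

Computing bounds per retry:
  i=0: D_i=min(1*3^0,170)=1, bounds=[0,1]
  i=1: D_i=min(1*3^1,170)=3, bounds=[0,3]
  i=2: D_i=min(1*3^2,170)=9, bounds=[0,9]
  i=3: D_i=min(1*3^3,170)=27, bounds=[0,27]
  i=4: D_i=min(1*3^4,170)=81, bounds=[0,81]

Answer: [0,1] [0,3] [0,9] [0,27] [0,81]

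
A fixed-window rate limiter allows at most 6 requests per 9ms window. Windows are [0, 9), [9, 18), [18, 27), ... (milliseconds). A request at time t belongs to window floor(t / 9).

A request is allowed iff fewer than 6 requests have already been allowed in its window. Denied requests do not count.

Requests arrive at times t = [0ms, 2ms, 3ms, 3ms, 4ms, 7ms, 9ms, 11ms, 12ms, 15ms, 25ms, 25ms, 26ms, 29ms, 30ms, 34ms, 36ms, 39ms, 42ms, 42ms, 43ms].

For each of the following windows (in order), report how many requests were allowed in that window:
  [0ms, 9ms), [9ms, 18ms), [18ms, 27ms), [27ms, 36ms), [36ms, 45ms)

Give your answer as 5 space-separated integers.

Answer: 6 4 3 3 5

Derivation:
Processing requests:
  req#1 t=0ms (window 0): ALLOW
  req#2 t=2ms (window 0): ALLOW
  req#3 t=3ms (window 0): ALLOW
  req#4 t=3ms (window 0): ALLOW
  req#5 t=4ms (window 0): ALLOW
  req#6 t=7ms (window 0): ALLOW
  req#7 t=9ms (window 1): ALLOW
  req#8 t=11ms (window 1): ALLOW
  req#9 t=12ms (window 1): ALLOW
  req#10 t=15ms (window 1): ALLOW
  req#11 t=25ms (window 2): ALLOW
  req#12 t=25ms (window 2): ALLOW
  req#13 t=26ms (window 2): ALLOW
  req#14 t=29ms (window 3): ALLOW
  req#15 t=30ms (window 3): ALLOW
  req#16 t=34ms (window 3): ALLOW
  req#17 t=36ms (window 4): ALLOW
  req#18 t=39ms (window 4): ALLOW
  req#19 t=42ms (window 4): ALLOW
  req#20 t=42ms (window 4): ALLOW
  req#21 t=43ms (window 4): ALLOW

Allowed counts by window: 6 4 3 3 5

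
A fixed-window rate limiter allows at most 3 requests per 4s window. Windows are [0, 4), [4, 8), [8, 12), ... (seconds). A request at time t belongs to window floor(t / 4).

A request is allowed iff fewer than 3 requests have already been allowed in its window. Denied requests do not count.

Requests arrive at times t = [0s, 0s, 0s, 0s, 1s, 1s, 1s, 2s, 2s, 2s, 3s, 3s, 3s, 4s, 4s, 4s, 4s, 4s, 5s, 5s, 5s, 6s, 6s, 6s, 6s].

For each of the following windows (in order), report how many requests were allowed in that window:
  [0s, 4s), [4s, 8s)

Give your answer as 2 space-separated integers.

Processing requests:
  req#1 t=0s (window 0): ALLOW
  req#2 t=0s (window 0): ALLOW
  req#3 t=0s (window 0): ALLOW
  req#4 t=0s (window 0): DENY
  req#5 t=1s (window 0): DENY
  req#6 t=1s (window 0): DENY
  req#7 t=1s (window 0): DENY
  req#8 t=2s (window 0): DENY
  req#9 t=2s (window 0): DENY
  req#10 t=2s (window 0): DENY
  req#11 t=3s (window 0): DENY
  req#12 t=3s (window 0): DENY
  req#13 t=3s (window 0): DENY
  req#14 t=4s (window 1): ALLOW
  req#15 t=4s (window 1): ALLOW
  req#16 t=4s (window 1): ALLOW
  req#17 t=4s (window 1): DENY
  req#18 t=4s (window 1): DENY
  req#19 t=5s (window 1): DENY
  req#20 t=5s (window 1): DENY
  req#21 t=5s (window 1): DENY
  req#22 t=6s (window 1): DENY
  req#23 t=6s (window 1): DENY
  req#24 t=6s (window 1): DENY
  req#25 t=6s (window 1): DENY

Allowed counts by window: 3 3

Answer: 3 3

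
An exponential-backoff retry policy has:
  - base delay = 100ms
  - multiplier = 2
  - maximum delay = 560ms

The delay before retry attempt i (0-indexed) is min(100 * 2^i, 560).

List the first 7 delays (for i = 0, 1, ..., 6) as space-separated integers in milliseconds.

Answer: 100 200 400 560 560 560 560

Derivation:
Computing each delay:
  i=0: min(100*2^0, 560) = 100
  i=1: min(100*2^1, 560) = 200
  i=2: min(100*2^2, 560) = 400
  i=3: min(100*2^3, 560) = 560
  i=4: min(100*2^4, 560) = 560
  i=5: min(100*2^5, 560) = 560
  i=6: min(100*2^6, 560) = 560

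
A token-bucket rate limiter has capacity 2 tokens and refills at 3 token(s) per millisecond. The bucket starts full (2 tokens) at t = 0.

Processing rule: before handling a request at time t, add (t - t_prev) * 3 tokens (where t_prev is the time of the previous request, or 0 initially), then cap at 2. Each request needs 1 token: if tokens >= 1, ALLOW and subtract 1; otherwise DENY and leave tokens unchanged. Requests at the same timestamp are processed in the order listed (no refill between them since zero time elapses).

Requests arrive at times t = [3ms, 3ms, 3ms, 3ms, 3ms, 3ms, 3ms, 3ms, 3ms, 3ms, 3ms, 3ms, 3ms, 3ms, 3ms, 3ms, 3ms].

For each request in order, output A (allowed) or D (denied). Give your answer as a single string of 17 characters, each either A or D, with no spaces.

Simulating step by step:
  req#1 t=3ms: ALLOW
  req#2 t=3ms: ALLOW
  req#3 t=3ms: DENY
  req#4 t=3ms: DENY
  req#5 t=3ms: DENY
  req#6 t=3ms: DENY
  req#7 t=3ms: DENY
  req#8 t=3ms: DENY
  req#9 t=3ms: DENY
  req#10 t=3ms: DENY
  req#11 t=3ms: DENY
  req#12 t=3ms: DENY
  req#13 t=3ms: DENY
  req#14 t=3ms: DENY
  req#15 t=3ms: DENY
  req#16 t=3ms: DENY
  req#17 t=3ms: DENY

Answer: AADDDDDDDDDDDDDDD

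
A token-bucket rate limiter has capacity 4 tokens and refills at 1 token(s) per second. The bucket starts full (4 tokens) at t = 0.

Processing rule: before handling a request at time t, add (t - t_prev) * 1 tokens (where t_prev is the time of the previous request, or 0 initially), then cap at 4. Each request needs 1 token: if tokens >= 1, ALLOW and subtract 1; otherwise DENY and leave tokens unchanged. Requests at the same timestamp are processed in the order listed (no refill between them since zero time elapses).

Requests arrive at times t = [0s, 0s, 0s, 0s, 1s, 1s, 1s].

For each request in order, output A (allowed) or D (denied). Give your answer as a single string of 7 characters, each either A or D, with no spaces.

Simulating step by step:
  req#1 t=0s: ALLOW
  req#2 t=0s: ALLOW
  req#3 t=0s: ALLOW
  req#4 t=0s: ALLOW
  req#5 t=1s: ALLOW
  req#6 t=1s: DENY
  req#7 t=1s: DENY

Answer: AAAAADD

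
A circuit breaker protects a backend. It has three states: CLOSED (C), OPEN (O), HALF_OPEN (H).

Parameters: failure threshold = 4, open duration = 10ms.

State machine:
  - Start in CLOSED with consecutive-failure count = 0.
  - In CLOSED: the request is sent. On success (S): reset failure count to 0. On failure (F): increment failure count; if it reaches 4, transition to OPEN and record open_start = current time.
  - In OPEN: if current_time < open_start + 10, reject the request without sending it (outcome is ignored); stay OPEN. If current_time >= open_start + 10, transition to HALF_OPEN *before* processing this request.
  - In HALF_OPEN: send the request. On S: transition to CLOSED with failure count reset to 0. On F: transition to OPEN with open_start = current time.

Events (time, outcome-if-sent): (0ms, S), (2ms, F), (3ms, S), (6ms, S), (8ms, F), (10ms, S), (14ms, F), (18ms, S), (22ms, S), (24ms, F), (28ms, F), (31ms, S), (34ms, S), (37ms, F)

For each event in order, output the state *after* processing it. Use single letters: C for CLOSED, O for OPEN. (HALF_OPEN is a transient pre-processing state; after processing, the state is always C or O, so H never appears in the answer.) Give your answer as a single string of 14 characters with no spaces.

State after each event:
  event#1 t=0ms outcome=S: state=CLOSED
  event#2 t=2ms outcome=F: state=CLOSED
  event#3 t=3ms outcome=S: state=CLOSED
  event#4 t=6ms outcome=S: state=CLOSED
  event#5 t=8ms outcome=F: state=CLOSED
  event#6 t=10ms outcome=S: state=CLOSED
  event#7 t=14ms outcome=F: state=CLOSED
  event#8 t=18ms outcome=S: state=CLOSED
  event#9 t=22ms outcome=S: state=CLOSED
  event#10 t=24ms outcome=F: state=CLOSED
  event#11 t=28ms outcome=F: state=CLOSED
  event#12 t=31ms outcome=S: state=CLOSED
  event#13 t=34ms outcome=S: state=CLOSED
  event#14 t=37ms outcome=F: state=CLOSED

Answer: CCCCCCCCCCCCCC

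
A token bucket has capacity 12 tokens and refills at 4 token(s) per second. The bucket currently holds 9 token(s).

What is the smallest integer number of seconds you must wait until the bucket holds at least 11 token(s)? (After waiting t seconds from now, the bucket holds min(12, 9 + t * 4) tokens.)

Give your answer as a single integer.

Need 9 + t * 4 >= 11, so t >= 2/4.
Smallest integer t = ceil(2/4) = 1.

Answer: 1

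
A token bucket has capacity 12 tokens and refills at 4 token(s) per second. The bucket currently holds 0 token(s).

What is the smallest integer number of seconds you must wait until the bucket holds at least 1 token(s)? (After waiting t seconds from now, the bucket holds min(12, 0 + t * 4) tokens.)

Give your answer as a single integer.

Need 0 + t * 4 >= 1, so t >= 1/4.
Smallest integer t = ceil(1/4) = 1.

Answer: 1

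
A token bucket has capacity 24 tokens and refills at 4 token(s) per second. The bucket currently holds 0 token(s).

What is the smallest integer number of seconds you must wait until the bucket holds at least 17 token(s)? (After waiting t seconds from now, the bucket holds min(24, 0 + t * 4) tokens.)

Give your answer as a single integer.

Need 0 + t * 4 >= 17, so t >= 17/4.
Smallest integer t = ceil(17/4) = 5.

Answer: 5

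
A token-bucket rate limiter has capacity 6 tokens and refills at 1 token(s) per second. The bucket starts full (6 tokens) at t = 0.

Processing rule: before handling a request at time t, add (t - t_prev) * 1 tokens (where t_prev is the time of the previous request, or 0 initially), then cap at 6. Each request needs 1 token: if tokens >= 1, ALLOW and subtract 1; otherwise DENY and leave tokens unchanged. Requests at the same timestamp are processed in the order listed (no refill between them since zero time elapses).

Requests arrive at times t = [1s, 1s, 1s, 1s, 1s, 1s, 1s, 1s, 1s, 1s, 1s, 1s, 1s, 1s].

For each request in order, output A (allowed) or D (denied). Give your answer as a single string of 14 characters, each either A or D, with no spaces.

Simulating step by step:
  req#1 t=1s: ALLOW
  req#2 t=1s: ALLOW
  req#3 t=1s: ALLOW
  req#4 t=1s: ALLOW
  req#5 t=1s: ALLOW
  req#6 t=1s: ALLOW
  req#7 t=1s: DENY
  req#8 t=1s: DENY
  req#9 t=1s: DENY
  req#10 t=1s: DENY
  req#11 t=1s: DENY
  req#12 t=1s: DENY
  req#13 t=1s: DENY
  req#14 t=1s: DENY

Answer: AAAAAADDDDDDDD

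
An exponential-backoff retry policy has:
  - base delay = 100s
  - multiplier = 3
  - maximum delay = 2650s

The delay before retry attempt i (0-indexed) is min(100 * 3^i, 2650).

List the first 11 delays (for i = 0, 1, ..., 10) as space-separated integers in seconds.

Computing each delay:
  i=0: min(100*3^0, 2650) = 100
  i=1: min(100*3^1, 2650) = 300
  i=2: min(100*3^2, 2650) = 900
  i=3: min(100*3^3, 2650) = 2650
  i=4: min(100*3^4, 2650) = 2650
  i=5: min(100*3^5, 2650) = 2650
  i=6: min(100*3^6, 2650) = 2650
  i=7: min(100*3^7, 2650) = 2650
  i=8: min(100*3^8, 2650) = 2650
  i=9: min(100*3^9, 2650) = 2650
  i=10: min(100*3^10, 2650) = 2650

Answer: 100 300 900 2650 2650 2650 2650 2650 2650 2650 2650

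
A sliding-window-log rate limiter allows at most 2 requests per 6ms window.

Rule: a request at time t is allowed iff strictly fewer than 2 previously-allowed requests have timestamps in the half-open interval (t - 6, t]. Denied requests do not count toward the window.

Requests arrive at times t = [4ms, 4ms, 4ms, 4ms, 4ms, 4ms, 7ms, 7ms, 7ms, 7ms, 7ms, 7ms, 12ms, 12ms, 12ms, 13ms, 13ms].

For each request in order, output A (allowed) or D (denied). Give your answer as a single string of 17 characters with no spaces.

Answer: AADDDDDDDDDDAADDD

Derivation:
Tracking allowed requests in the window:
  req#1 t=4ms: ALLOW
  req#2 t=4ms: ALLOW
  req#3 t=4ms: DENY
  req#4 t=4ms: DENY
  req#5 t=4ms: DENY
  req#6 t=4ms: DENY
  req#7 t=7ms: DENY
  req#8 t=7ms: DENY
  req#9 t=7ms: DENY
  req#10 t=7ms: DENY
  req#11 t=7ms: DENY
  req#12 t=7ms: DENY
  req#13 t=12ms: ALLOW
  req#14 t=12ms: ALLOW
  req#15 t=12ms: DENY
  req#16 t=13ms: DENY
  req#17 t=13ms: DENY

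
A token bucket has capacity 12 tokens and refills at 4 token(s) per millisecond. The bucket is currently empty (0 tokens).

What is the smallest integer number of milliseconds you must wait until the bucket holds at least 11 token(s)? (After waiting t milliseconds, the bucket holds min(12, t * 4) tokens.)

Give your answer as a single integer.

Need t * 4 >= 11, so t >= 11/4.
Smallest integer t = ceil(11/4) = 3.

Answer: 3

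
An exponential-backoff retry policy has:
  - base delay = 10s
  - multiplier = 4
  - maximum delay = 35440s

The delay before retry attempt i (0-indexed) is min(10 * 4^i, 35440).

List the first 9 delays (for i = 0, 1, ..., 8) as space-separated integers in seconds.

Answer: 10 40 160 640 2560 10240 35440 35440 35440

Derivation:
Computing each delay:
  i=0: min(10*4^0, 35440) = 10
  i=1: min(10*4^1, 35440) = 40
  i=2: min(10*4^2, 35440) = 160
  i=3: min(10*4^3, 35440) = 640
  i=4: min(10*4^4, 35440) = 2560
  i=5: min(10*4^5, 35440) = 10240
  i=6: min(10*4^6, 35440) = 35440
  i=7: min(10*4^7, 35440) = 35440
  i=8: min(10*4^8, 35440) = 35440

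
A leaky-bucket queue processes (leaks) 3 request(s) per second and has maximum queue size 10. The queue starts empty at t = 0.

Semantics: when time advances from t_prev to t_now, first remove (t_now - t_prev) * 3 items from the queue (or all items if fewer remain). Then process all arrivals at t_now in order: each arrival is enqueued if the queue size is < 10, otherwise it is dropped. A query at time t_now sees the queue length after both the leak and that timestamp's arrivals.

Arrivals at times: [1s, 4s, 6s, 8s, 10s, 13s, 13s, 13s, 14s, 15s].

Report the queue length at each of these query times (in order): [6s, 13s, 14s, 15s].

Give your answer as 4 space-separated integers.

Queue lengths at query times:
  query t=6s: backlog = 1
  query t=13s: backlog = 3
  query t=14s: backlog = 1
  query t=15s: backlog = 1

Answer: 1 3 1 1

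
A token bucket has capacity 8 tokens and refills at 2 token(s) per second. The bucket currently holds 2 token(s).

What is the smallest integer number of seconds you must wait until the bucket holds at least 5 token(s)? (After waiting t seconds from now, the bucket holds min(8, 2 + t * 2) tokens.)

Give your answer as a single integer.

Answer: 2

Derivation:
Need 2 + t * 2 >= 5, so t >= 3/2.
Smallest integer t = ceil(3/2) = 2.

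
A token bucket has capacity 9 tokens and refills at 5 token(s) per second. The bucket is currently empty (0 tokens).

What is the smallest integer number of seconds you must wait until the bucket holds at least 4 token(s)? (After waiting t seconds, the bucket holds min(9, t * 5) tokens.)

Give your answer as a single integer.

Need t * 5 >= 4, so t >= 4/5.
Smallest integer t = ceil(4/5) = 1.

Answer: 1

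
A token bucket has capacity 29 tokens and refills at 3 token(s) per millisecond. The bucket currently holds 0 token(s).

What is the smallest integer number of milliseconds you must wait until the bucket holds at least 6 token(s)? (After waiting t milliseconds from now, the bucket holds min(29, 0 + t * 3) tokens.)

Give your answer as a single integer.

Need 0 + t * 3 >= 6, so t >= 6/3.
Smallest integer t = ceil(6/3) = 2.

Answer: 2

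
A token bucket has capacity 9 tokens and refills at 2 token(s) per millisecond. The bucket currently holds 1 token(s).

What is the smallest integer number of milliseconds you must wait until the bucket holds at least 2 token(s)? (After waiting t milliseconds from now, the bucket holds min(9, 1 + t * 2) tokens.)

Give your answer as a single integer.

Answer: 1

Derivation:
Need 1 + t * 2 >= 2, so t >= 1/2.
Smallest integer t = ceil(1/2) = 1.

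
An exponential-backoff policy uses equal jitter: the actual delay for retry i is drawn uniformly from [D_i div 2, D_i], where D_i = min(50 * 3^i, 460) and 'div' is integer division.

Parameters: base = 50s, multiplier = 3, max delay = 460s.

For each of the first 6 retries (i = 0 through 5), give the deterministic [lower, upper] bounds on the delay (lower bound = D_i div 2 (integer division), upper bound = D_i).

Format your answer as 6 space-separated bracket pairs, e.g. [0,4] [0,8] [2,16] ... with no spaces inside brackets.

Computing bounds per retry:
  i=0: D_i=min(50*3^0,460)=50, bounds=[25,50]
  i=1: D_i=min(50*3^1,460)=150, bounds=[75,150]
  i=2: D_i=min(50*3^2,460)=450, bounds=[225,450]
  i=3: D_i=min(50*3^3,460)=460, bounds=[230,460]
  i=4: D_i=min(50*3^4,460)=460, bounds=[230,460]
  i=5: D_i=min(50*3^5,460)=460, bounds=[230,460]

Answer: [25,50] [75,150] [225,450] [230,460] [230,460] [230,460]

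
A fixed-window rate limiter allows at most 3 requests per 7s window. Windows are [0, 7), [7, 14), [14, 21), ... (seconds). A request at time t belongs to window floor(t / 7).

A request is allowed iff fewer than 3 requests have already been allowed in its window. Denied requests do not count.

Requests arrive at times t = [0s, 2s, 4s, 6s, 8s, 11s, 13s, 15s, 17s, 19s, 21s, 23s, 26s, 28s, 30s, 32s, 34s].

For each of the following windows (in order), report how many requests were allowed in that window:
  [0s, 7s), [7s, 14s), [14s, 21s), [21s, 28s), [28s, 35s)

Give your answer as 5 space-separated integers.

Processing requests:
  req#1 t=0s (window 0): ALLOW
  req#2 t=2s (window 0): ALLOW
  req#3 t=4s (window 0): ALLOW
  req#4 t=6s (window 0): DENY
  req#5 t=8s (window 1): ALLOW
  req#6 t=11s (window 1): ALLOW
  req#7 t=13s (window 1): ALLOW
  req#8 t=15s (window 2): ALLOW
  req#9 t=17s (window 2): ALLOW
  req#10 t=19s (window 2): ALLOW
  req#11 t=21s (window 3): ALLOW
  req#12 t=23s (window 3): ALLOW
  req#13 t=26s (window 3): ALLOW
  req#14 t=28s (window 4): ALLOW
  req#15 t=30s (window 4): ALLOW
  req#16 t=32s (window 4): ALLOW
  req#17 t=34s (window 4): DENY

Allowed counts by window: 3 3 3 3 3

Answer: 3 3 3 3 3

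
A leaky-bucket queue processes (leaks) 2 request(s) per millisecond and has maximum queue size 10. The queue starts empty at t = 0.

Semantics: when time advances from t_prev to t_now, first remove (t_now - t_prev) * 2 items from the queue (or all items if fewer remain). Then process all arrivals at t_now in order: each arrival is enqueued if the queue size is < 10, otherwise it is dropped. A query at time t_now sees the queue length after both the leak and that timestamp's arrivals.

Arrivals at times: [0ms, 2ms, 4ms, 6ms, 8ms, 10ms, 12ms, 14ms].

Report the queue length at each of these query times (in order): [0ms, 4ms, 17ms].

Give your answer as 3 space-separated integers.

Answer: 1 1 0

Derivation:
Queue lengths at query times:
  query t=0ms: backlog = 1
  query t=4ms: backlog = 1
  query t=17ms: backlog = 0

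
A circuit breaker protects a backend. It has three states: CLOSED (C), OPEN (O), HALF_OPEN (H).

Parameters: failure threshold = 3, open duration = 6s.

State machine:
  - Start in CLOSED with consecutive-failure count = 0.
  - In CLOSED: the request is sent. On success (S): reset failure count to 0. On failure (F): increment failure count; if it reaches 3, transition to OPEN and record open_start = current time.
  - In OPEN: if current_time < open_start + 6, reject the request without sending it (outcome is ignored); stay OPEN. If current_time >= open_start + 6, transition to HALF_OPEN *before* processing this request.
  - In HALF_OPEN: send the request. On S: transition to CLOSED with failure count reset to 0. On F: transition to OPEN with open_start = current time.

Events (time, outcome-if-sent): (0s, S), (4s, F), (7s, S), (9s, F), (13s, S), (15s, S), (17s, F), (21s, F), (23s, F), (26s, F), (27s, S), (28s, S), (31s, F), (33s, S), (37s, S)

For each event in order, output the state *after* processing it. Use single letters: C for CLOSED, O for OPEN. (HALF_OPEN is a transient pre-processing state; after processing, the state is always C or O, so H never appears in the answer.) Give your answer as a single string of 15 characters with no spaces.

Answer: CCCCCCCCOOOOOOC

Derivation:
State after each event:
  event#1 t=0s outcome=S: state=CLOSED
  event#2 t=4s outcome=F: state=CLOSED
  event#3 t=7s outcome=S: state=CLOSED
  event#4 t=9s outcome=F: state=CLOSED
  event#5 t=13s outcome=S: state=CLOSED
  event#6 t=15s outcome=S: state=CLOSED
  event#7 t=17s outcome=F: state=CLOSED
  event#8 t=21s outcome=F: state=CLOSED
  event#9 t=23s outcome=F: state=OPEN
  event#10 t=26s outcome=F: state=OPEN
  event#11 t=27s outcome=S: state=OPEN
  event#12 t=28s outcome=S: state=OPEN
  event#13 t=31s outcome=F: state=OPEN
  event#14 t=33s outcome=S: state=OPEN
  event#15 t=37s outcome=S: state=CLOSED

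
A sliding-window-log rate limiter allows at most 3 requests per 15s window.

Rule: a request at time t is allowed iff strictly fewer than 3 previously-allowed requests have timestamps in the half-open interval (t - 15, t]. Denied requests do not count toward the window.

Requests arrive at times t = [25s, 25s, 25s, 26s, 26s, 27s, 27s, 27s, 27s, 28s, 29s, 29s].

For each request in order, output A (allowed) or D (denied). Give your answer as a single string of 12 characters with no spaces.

Answer: AAADDDDDDDDD

Derivation:
Tracking allowed requests in the window:
  req#1 t=25s: ALLOW
  req#2 t=25s: ALLOW
  req#3 t=25s: ALLOW
  req#4 t=26s: DENY
  req#5 t=26s: DENY
  req#6 t=27s: DENY
  req#7 t=27s: DENY
  req#8 t=27s: DENY
  req#9 t=27s: DENY
  req#10 t=28s: DENY
  req#11 t=29s: DENY
  req#12 t=29s: DENY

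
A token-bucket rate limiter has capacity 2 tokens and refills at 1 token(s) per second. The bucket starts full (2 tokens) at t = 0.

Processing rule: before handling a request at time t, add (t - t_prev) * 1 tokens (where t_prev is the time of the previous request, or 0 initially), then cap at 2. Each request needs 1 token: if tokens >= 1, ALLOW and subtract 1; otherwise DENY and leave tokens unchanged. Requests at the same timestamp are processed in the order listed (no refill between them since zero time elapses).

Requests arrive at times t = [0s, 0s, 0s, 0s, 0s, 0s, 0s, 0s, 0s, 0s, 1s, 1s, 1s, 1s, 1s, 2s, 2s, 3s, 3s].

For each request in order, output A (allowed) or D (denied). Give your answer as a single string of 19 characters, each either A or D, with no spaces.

Simulating step by step:
  req#1 t=0s: ALLOW
  req#2 t=0s: ALLOW
  req#3 t=0s: DENY
  req#4 t=0s: DENY
  req#5 t=0s: DENY
  req#6 t=0s: DENY
  req#7 t=0s: DENY
  req#8 t=0s: DENY
  req#9 t=0s: DENY
  req#10 t=0s: DENY
  req#11 t=1s: ALLOW
  req#12 t=1s: DENY
  req#13 t=1s: DENY
  req#14 t=1s: DENY
  req#15 t=1s: DENY
  req#16 t=2s: ALLOW
  req#17 t=2s: DENY
  req#18 t=3s: ALLOW
  req#19 t=3s: DENY

Answer: AADDDDDDDDADDDDADAD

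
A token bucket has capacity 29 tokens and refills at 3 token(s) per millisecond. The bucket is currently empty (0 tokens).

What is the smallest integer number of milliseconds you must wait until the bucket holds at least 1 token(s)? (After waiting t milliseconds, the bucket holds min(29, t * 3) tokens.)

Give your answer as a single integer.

Answer: 1

Derivation:
Need t * 3 >= 1, so t >= 1/3.
Smallest integer t = ceil(1/3) = 1.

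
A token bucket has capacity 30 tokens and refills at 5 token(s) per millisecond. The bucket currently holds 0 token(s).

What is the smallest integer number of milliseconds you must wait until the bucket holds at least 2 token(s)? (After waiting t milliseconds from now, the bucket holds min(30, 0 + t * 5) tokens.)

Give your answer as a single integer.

Answer: 1

Derivation:
Need 0 + t * 5 >= 2, so t >= 2/5.
Smallest integer t = ceil(2/5) = 1.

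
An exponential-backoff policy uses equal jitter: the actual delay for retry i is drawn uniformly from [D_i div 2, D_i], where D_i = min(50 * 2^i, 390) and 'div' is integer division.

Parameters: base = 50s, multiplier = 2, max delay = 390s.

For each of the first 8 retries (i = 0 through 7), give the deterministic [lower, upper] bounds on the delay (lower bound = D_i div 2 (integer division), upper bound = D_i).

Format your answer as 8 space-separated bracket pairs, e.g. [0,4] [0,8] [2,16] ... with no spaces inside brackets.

Computing bounds per retry:
  i=0: D_i=min(50*2^0,390)=50, bounds=[25,50]
  i=1: D_i=min(50*2^1,390)=100, bounds=[50,100]
  i=2: D_i=min(50*2^2,390)=200, bounds=[100,200]
  i=3: D_i=min(50*2^3,390)=390, bounds=[195,390]
  i=4: D_i=min(50*2^4,390)=390, bounds=[195,390]
  i=5: D_i=min(50*2^5,390)=390, bounds=[195,390]
  i=6: D_i=min(50*2^6,390)=390, bounds=[195,390]
  i=7: D_i=min(50*2^7,390)=390, bounds=[195,390]

Answer: [25,50] [50,100] [100,200] [195,390] [195,390] [195,390] [195,390] [195,390]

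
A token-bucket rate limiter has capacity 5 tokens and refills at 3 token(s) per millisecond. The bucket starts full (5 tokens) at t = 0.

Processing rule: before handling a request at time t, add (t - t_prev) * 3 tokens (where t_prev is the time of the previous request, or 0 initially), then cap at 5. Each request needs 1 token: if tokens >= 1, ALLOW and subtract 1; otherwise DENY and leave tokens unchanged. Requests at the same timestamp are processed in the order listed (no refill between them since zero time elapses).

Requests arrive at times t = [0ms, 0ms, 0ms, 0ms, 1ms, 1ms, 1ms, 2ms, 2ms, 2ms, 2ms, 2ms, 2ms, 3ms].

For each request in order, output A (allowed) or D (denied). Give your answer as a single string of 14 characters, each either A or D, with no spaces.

Simulating step by step:
  req#1 t=0ms: ALLOW
  req#2 t=0ms: ALLOW
  req#3 t=0ms: ALLOW
  req#4 t=0ms: ALLOW
  req#5 t=1ms: ALLOW
  req#6 t=1ms: ALLOW
  req#7 t=1ms: ALLOW
  req#8 t=2ms: ALLOW
  req#9 t=2ms: ALLOW
  req#10 t=2ms: ALLOW
  req#11 t=2ms: ALLOW
  req#12 t=2ms: DENY
  req#13 t=2ms: DENY
  req#14 t=3ms: ALLOW

Answer: AAAAAAAAAAADDA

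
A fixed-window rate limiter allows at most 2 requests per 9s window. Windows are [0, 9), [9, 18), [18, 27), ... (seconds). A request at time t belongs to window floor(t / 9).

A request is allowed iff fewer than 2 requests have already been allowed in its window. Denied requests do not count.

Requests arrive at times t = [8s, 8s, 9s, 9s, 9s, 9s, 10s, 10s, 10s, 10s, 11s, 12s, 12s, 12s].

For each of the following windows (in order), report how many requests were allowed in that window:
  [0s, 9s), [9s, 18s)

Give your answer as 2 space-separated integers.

Processing requests:
  req#1 t=8s (window 0): ALLOW
  req#2 t=8s (window 0): ALLOW
  req#3 t=9s (window 1): ALLOW
  req#4 t=9s (window 1): ALLOW
  req#5 t=9s (window 1): DENY
  req#6 t=9s (window 1): DENY
  req#7 t=10s (window 1): DENY
  req#8 t=10s (window 1): DENY
  req#9 t=10s (window 1): DENY
  req#10 t=10s (window 1): DENY
  req#11 t=11s (window 1): DENY
  req#12 t=12s (window 1): DENY
  req#13 t=12s (window 1): DENY
  req#14 t=12s (window 1): DENY

Allowed counts by window: 2 2

Answer: 2 2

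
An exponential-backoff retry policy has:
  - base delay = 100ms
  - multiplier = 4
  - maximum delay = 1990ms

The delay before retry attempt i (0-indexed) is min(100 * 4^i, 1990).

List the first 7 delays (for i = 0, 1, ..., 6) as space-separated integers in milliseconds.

Computing each delay:
  i=0: min(100*4^0, 1990) = 100
  i=1: min(100*4^1, 1990) = 400
  i=2: min(100*4^2, 1990) = 1600
  i=3: min(100*4^3, 1990) = 1990
  i=4: min(100*4^4, 1990) = 1990
  i=5: min(100*4^5, 1990) = 1990
  i=6: min(100*4^6, 1990) = 1990

Answer: 100 400 1600 1990 1990 1990 1990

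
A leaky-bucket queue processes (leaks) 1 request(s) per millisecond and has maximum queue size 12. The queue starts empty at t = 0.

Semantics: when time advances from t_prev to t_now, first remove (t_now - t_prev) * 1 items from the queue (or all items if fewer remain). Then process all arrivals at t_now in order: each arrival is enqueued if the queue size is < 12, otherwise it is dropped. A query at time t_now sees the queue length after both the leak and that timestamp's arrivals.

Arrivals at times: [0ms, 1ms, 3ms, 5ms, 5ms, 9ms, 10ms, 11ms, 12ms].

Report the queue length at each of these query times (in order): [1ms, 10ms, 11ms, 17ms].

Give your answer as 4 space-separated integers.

Queue lengths at query times:
  query t=1ms: backlog = 1
  query t=10ms: backlog = 1
  query t=11ms: backlog = 1
  query t=17ms: backlog = 0

Answer: 1 1 1 0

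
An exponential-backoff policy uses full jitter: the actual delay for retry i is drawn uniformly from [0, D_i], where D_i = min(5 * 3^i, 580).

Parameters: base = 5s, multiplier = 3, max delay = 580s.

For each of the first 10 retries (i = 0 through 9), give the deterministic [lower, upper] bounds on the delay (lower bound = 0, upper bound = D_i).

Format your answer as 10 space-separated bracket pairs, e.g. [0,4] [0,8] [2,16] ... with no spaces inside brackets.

Computing bounds per retry:
  i=0: D_i=min(5*3^0,580)=5, bounds=[0,5]
  i=1: D_i=min(5*3^1,580)=15, bounds=[0,15]
  i=2: D_i=min(5*3^2,580)=45, bounds=[0,45]
  i=3: D_i=min(5*3^3,580)=135, bounds=[0,135]
  i=4: D_i=min(5*3^4,580)=405, bounds=[0,405]
  i=5: D_i=min(5*3^5,580)=580, bounds=[0,580]
  i=6: D_i=min(5*3^6,580)=580, bounds=[0,580]
  i=7: D_i=min(5*3^7,580)=580, bounds=[0,580]
  i=8: D_i=min(5*3^8,580)=580, bounds=[0,580]
  i=9: D_i=min(5*3^9,580)=580, bounds=[0,580]

Answer: [0,5] [0,15] [0,45] [0,135] [0,405] [0,580] [0,580] [0,580] [0,580] [0,580]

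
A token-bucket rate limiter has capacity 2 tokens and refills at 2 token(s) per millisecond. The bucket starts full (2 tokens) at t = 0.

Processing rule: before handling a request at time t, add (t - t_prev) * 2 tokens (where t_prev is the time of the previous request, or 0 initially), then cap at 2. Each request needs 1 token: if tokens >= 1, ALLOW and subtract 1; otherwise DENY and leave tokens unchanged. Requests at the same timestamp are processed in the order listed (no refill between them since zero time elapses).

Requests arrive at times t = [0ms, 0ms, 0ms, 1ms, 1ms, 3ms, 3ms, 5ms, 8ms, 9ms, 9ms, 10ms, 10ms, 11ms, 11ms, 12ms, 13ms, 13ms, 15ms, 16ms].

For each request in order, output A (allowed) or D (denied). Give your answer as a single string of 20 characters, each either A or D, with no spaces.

Answer: AADAAAAAAAAAAAAAAAAA

Derivation:
Simulating step by step:
  req#1 t=0ms: ALLOW
  req#2 t=0ms: ALLOW
  req#3 t=0ms: DENY
  req#4 t=1ms: ALLOW
  req#5 t=1ms: ALLOW
  req#6 t=3ms: ALLOW
  req#7 t=3ms: ALLOW
  req#8 t=5ms: ALLOW
  req#9 t=8ms: ALLOW
  req#10 t=9ms: ALLOW
  req#11 t=9ms: ALLOW
  req#12 t=10ms: ALLOW
  req#13 t=10ms: ALLOW
  req#14 t=11ms: ALLOW
  req#15 t=11ms: ALLOW
  req#16 t=12ms: ALLOW
  req#17 t=13ms: ALLOW
  req#18 t=13ms: ALLOW
  req#19 t=15ms: ALLOW
  req#20 t=16ms: ALLOW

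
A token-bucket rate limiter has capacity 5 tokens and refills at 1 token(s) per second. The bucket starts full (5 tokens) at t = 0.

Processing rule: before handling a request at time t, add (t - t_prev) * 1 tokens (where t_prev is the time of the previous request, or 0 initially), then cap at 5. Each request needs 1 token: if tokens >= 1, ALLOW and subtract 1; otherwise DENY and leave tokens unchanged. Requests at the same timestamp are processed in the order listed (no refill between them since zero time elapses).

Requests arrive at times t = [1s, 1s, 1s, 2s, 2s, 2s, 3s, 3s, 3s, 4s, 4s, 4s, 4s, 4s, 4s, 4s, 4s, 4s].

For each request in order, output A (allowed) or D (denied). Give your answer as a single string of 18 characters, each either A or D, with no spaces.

Simulating step by step:
  req#1 t=1s: ALLOW
  req#2 t=1s: ALLOW
  req#3 t=1s: ALLOW
  req#4 t=2s: ALLOW
  req#5 t=2s: ALLOW
  req#6 t=2s: ALLOW
  req#7 t=3s: ALLOW
  req#8 t=3s: DENY
  req#9 t=3s: DENY
  req#10 t=4s: ALLOW
  req#11 t=4s: DENY
  req#12 t=4s: DENY
  req#13 t=4s: DENY
  req#14 t=4s: DENY
  req#15 t=4s: DENY
  req#16 t=4s: DENY
  req#17 t=4s: DENY
  req#18 t=4s: DENY

Answer: AAAAAAADDADDDDDDDD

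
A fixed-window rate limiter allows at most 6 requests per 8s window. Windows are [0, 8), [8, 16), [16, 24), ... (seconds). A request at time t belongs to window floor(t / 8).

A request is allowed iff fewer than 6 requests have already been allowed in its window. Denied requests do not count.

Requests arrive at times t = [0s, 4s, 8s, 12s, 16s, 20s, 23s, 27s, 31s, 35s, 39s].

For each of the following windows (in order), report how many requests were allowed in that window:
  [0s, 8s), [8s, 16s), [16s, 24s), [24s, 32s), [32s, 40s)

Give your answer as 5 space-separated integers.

Answer: 2 2 3 2 2

Derivation:
Processing requests:
  req#1 t=0s (window 0): ALLOW
  req#2 t=4s (window 0): ALLOW
  req#3 t=8s (window 1): ALLOW
  req#4 t=12s (window 1): ALLOW
  req#5 t=16s (window 2): ALLOW
  req#6 t=20s (window 2): ALLOW
  req#7 t=23s (window 2): ALLOW
  req#8 t=27s (window 3): ALLOW
  req#9 t=31s (window 3): ALLOW
  req#10 t=35s (window 4): ALLOW
  req#11 t=39s (window 4): ALLOW

Allowed counts by window: 2 2 3 2 2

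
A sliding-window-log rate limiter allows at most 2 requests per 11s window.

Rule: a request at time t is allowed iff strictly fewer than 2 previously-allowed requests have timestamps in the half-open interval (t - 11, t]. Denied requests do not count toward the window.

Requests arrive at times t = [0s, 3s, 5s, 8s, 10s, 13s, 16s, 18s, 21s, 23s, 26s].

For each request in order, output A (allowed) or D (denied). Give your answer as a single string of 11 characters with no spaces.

Tracking allowed requests in the window:
  req#1 t=0s: ALLOW
  req#2 t=3s: ALLOW
  req#3 t=5s: DENY
  req#4 t=8s: DENY
  req#5 t=10s: DENY
  req#6 t=13s: ALLOW
  req#7 t=16s: ALLOW
  req#8 t=18s: DENY
  req#9 t=21s: DENY
  req#10 t=23s: DENY
  req#11 t=26s: ALLOW

Answer: AADDDAADDDA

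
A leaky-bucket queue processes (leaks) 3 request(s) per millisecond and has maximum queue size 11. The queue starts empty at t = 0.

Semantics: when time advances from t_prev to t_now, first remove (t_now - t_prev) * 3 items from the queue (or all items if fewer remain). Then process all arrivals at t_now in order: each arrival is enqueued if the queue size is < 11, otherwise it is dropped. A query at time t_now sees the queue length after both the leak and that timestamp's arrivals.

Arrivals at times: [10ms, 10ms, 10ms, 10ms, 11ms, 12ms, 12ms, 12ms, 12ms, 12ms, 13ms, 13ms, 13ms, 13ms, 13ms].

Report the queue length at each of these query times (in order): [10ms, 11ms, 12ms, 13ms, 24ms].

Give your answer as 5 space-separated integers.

Queue lengths at query times:
  query t=10ms: backlog = 4
  query t=11ms: backlog = 2
  query t=12ms: backlog = 5
  query t=13ms: backlog = 7
  query t=24ms: backlog = 0

Answer: 4 2 5 7 0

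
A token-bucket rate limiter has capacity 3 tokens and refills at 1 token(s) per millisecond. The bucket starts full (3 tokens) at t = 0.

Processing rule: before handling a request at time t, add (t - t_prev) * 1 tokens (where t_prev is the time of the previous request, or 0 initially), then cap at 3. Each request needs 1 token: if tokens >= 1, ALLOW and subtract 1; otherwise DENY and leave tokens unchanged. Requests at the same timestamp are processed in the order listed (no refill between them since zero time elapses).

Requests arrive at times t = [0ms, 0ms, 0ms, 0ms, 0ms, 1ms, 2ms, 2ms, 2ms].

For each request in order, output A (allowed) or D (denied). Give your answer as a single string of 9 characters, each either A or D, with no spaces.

Simulating step by step:
  req#1 t=0ms: ALLOW
  req#2 t=0ms: ALLOW
  req#3 t=0ms: ALLOW
  req#4 t=0ms: DENY
  req#5 t=0ms: DENY
  req#6 t=1ms: ALLOW
  req#7 t=2ms: ALLOW
  req#8 t=2ms: DENY
  req#9 t=2ms: DENY

Answer: AAADDAADD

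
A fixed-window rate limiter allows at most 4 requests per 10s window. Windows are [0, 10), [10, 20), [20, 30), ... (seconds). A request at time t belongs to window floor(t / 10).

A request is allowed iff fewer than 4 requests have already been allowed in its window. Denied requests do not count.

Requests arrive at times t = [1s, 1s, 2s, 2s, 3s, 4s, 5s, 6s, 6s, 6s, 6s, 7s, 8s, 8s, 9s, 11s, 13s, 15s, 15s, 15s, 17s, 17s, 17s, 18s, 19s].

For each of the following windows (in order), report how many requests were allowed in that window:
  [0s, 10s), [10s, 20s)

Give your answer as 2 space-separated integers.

Processing requests:
  req#1 t=1s (window 0): ALLOW
  req#2 t=1s (window 0): ALLOW
  req#3 t=2s (window 0): ALLOW
  req#4 t=2s (window 0): ALLOW
  req#5 t=3s (window 0): DENY
  req#6 t=4s (window 0): DENY
  req#7 t=5s (window 0): DENY
  req#8 t=6s (window 0): DENY
  req#9 t=6s (window 0): DENY
  req#10 t=6s (window 0): DENY
  req#11 t=6s (window 0): DENY
  req#12 t=7s (window 0): DENY
  req#13 t=8s (window 0): DENY
  req#14 t=8s (window 0): DENY
  req#15 t=9s (window 0): DENY
  req#16 t=11s (window 1): ALLOW
  req#17 t=13s (window 1): ALLOW
  req#18 t=15s (window 1): ALLOW
  req#19 t=15s (window 1): ALLOW
  req#20 t=15s (window 1): DENY
  req#21 t=17s (window 1): DENY
  req#22 t=17s (window 1): DENY
  req#23 t=17s (window 1): DENY
  req#24 t=18s (window 1): DENY
  req#25 t=19s (window 1): DENY

Allowed counts by window: 4 4

Answer: 4 4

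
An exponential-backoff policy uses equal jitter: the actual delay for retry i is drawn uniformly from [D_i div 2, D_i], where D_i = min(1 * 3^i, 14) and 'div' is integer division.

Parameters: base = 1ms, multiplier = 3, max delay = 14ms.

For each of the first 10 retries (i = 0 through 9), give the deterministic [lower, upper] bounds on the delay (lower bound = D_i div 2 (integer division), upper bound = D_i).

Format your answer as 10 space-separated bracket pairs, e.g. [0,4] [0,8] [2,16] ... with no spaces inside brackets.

Answer: [0,1] [1,3] [4,9] [7,14] [7,14] [7,14] [7,14] [7,14] [7,14] [7,14]

Derivation:
Computing bounds per retry:
  i=0: D_i=min(1*3^0,14)=1, bounds=[0,1]
  i=1: D_i=min(1*3^1,14)=3, bounds=[1,3]
  i=2: D_i=min(1*3^2,14)=9, bounds=[4,9]
  i=3: D_i=min(1*3^3,14)=14, bounds=[7,14]
  i=4: D_i=min(1*3^4,14)=14, bounds=[7,14]
  i=5: D_i=min(1*3^5,14)=14, bounds=[7,14]
  i=6: D_i=min(1*3^6,14)=14, bounds=[7,14]
  i=7: D_i=min(1*3^7,14)=14, bounds=[7,14]
  i=8: D_i=min(1*3^8,14)=14, bounds=[7,14]
  i=9: D_i=min(1*3^9,14)=14, bounds=[7,14]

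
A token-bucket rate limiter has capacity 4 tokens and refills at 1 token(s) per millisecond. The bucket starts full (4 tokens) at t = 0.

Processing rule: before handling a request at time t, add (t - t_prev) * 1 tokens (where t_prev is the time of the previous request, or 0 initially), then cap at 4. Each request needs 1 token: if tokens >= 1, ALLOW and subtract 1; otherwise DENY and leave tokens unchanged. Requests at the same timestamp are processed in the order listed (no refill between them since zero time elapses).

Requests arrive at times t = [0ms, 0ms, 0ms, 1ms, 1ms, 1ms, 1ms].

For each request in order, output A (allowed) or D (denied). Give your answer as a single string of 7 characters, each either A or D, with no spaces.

Answer: AAAAADD

Derivation:
Simulating step by step:
  req#1 t=0ms: ALLOW
  req#2 t=0ms: ALLOW
  req#3 t=0ms: ALLOW
  req#4 t=1ms: ALLOW
  req#5 t=1ms: ALLOW
  req#6 t=1ms: DENY
  req#7 t=1ms: DENY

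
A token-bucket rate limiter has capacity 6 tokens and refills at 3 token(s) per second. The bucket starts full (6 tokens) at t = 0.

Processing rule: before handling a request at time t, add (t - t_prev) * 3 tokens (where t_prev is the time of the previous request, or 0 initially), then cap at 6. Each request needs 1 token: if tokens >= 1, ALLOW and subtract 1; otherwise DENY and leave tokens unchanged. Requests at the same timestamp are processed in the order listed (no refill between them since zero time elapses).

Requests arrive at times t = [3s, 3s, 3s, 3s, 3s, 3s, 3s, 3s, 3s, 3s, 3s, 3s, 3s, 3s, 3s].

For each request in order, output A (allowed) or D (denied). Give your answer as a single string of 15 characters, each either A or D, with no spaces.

Simulating step by step:
  req#1 t=3s: ALLOW
  req#2 t=3s: ALLOW
  req#3 t=3s: ALLOW
  req#4 t=3s: ALLOW
  req#5 t=3s: ALLOW
  req#6 t=3s: ALLOW
  req#7 t=3s: DENY
  req#8 t=3s: DENY
  req#9 t=3s: DENY
  req#10 t=3s: DENY
  req#11 t=3s: DENY
  req#12 t=3s: DENY
  req#13 t=3s: DENY
  req#14 t=3s: DENY
  req#15 t=3s: DENY

Answer: AAAAAADDDDDDDDD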